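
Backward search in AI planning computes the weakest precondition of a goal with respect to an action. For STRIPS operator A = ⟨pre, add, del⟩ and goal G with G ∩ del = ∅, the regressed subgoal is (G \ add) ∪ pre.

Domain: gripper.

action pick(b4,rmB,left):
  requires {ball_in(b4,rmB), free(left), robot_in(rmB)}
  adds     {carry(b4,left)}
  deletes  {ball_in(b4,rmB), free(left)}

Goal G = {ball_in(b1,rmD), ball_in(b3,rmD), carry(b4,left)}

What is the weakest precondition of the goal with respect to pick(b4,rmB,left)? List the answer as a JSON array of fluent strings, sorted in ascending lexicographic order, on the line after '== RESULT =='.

Regress:
  G ∩ del = {}  (empty — regression defined)
  G \ add = {ball_in(b1,rmD), ball_in(b3,rmD), carry(b4,left)} \ {carry(b4,left)} = {ball_in(b1,rmD), ball_in(b3,rmD)}
  ∪ pre   = {ball_in(b1,rmD), ball_in(b3,rmD)} ∪ {ball_in(b4,rmB), free(left), robot_in(rmB)}
          = {ball_in(b1,rmD), ball_in(b3,rmD), ball_in(b4,rmB), free(left), robot_in(rmB)}

== RESULT ==
["ball_in(b1,rmD)", "ball_in(b3,rmD)", "ball_in(b4,rmB)", "free(left)", "robot_in(rmB)"]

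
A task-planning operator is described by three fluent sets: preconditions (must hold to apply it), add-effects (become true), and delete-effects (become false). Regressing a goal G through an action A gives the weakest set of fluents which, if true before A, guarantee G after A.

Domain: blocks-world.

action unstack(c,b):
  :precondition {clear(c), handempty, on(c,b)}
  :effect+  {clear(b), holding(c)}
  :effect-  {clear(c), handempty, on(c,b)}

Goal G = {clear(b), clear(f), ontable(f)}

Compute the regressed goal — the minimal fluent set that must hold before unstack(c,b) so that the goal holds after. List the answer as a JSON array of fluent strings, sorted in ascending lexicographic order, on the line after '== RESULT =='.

Compute (G \ add) ∪ pre:
  G ∩ del = {}  (empty — regression defined)
  G \ add = {clear(b), clear(f), ontable(f)} \ {clear(b), holding(c)} = {clear(f), ontable(f)}
  ∪ pre   = {clear(f), ontable(f)} ∪ {clear(c), handempty, on(c,b)}
          = {clear(c), clear(f), handempty, on(c,b), ontable(f)}

== RESULT ==
["clear(c)", "clear(f)", "handempty", "on(c,b)", "ontable(f)"]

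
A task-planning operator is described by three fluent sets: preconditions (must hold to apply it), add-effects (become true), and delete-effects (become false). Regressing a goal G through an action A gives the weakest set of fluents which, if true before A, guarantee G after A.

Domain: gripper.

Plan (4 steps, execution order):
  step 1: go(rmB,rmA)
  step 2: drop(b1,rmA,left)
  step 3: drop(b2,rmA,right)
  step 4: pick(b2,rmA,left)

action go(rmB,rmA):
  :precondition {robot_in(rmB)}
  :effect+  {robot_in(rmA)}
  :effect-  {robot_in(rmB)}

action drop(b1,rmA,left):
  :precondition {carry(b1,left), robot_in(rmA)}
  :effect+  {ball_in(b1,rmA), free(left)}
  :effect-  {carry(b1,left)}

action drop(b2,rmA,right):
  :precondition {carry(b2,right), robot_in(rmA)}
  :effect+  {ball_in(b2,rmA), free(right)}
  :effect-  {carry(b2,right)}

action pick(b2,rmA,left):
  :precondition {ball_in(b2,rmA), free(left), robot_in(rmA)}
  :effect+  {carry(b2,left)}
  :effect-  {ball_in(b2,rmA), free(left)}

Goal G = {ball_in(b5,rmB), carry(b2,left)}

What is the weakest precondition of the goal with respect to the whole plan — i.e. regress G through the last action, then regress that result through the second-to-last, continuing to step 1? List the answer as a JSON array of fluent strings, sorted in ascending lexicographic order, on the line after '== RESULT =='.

Regress step by step:
  through step 4 (pick(b2,rmA,left)): drop {carry(b2,left)}, keep {ball_in(b5,rmB)}, require {ball_in(b2,rmA), free(left), robot_in(rmA)}
    → {ball_in(b2,rmA), ball_in(b5,rmB), free(left), robot_in(rmA)}
  through step 3 (drop(b2,rmA,right)): drop {ball_in(b2,rmA)}, keep {ball_in(b5,rmB), free(left), robot_in(rmA)}, require {carry(b2,right), robot_in(rmA)}
    → {ball_in(b5,rmB), carry(b2,right), free(left), robot_in(rmA)}
  through step 2 (drop(b1,rmA,left)): drop {free(left)}, keep {ball_in(b5,rmB), carry(b2,right), robot_in(rmA)}, require {carry(b1,left), robot_in(rmA)}
    → {ball_in(b5,rmB), carry(b1,left), carry(b2,right), robot_in(rmA)}
  through step 1 (go(rmB,rmA)): drop {robot_in(rmA)}, keep {ball_in(b5,rmB), carry(b1,left), carry(b2,right)}, require {robot_in(rmB)}
    → {ball_in(b5,rmB), carry(b1,left), carry(b2,right), robot_in(rmB)}

== RESULT ==
["ball_in(b5,rmB)", "carry(b1,left)", "carry(b2,right)", "robot_in(rmB)"]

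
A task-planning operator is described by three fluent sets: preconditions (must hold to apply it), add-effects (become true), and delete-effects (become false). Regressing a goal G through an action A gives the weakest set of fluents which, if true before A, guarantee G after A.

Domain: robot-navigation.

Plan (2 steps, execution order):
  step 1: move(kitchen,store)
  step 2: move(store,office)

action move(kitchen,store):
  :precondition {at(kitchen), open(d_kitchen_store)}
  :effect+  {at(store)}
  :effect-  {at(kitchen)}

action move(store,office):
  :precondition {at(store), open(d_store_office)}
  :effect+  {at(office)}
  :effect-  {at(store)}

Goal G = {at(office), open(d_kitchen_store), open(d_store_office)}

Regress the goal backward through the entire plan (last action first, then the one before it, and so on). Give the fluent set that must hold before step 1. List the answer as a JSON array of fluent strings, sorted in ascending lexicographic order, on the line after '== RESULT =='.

Work backward from the goal:
  through step 2 (move(store,office)): drop {at(office)}, keep {open(d_kitchen_store), open(d_store_office)}, require {at(store), open(d_store_office)}
    → {at(store), open(d_kitchen_store), open(d_store_office)}
  through step 1 (move(kitchen,store)): drop {at(store)}, keep {open(d_kitchen_store), open(d_store_office)}, require {at(kitchen), open(d_kitchen_store)}
    → {at(kitchen), open(d_kitchen_store), open(d_store_office)}

== RESULT ==
["at(kitchen)", "open(d_kitchen_store)", "open(d_store_office)"]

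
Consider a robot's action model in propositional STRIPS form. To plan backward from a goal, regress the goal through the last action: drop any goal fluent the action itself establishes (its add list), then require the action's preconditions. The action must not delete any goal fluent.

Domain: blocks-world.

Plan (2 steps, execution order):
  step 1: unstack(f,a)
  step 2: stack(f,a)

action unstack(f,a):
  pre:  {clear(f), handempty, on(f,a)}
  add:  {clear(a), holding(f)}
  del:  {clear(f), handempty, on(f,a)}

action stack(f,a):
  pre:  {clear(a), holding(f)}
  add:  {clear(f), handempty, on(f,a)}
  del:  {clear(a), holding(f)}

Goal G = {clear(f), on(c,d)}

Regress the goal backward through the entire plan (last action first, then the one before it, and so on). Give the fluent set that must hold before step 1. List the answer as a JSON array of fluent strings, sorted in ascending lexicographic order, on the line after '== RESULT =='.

Work backward from the goal:
  through step 2 (stack(f,a)): drop {clear(f)}, keep {on(c,d)}, require {clear(a), holding(f)}
    → {clear(a), holding(f), on(c,d)}
  through step 1 (unstack(f,a)): drop {clear(a), holding(f)}, keep {on(c,d)}, require {clear(f), handempty, on(f,a)}
    → {clear(f), handempty, on(c,d), on(f,a)}

== RESULT ==
["clear(f)", "handempty", "on(c,d)", "on(f,a)"]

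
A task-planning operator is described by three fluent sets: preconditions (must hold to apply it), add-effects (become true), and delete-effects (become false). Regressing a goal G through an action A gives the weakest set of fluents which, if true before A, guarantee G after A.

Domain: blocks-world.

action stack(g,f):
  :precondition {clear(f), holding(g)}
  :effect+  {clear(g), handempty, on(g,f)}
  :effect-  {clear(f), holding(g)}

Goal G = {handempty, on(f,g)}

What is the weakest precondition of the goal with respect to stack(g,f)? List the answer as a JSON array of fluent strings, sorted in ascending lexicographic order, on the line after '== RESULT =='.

Regress:
  G ∩ del = {}  (empty — regression defined)
  G \ add = {handempty, on(f,g)} \ {clear(g), handempty, on(g,f)} = {on(f,g)}
  ∪ pre   = {on(f,g)} ∪ {clear(f), holding(g)}
          = {clear(f), holding(g), on(f,g)}

== RESULT ==
["clear(f)", "holding(g)", "on(f,g)"]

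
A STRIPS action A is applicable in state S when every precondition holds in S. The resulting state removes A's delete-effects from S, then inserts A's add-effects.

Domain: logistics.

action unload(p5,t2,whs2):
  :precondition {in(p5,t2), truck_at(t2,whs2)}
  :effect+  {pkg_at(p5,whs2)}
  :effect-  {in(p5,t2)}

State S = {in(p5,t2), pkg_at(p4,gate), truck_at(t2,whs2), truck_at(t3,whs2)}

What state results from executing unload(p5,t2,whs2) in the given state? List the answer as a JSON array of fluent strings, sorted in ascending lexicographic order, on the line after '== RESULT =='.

Compute (S \ del) ∪ add:
  pre ⊆ S: {in(p5,t2), truck_at(t2,whs2)} ⊆ S  — applicable
  S \ del = {pkg_at(p4,gate), truck_at(t2,whs2), truck_at(t3,whs2)}
  ∪ add   = {pkg_at(p4,gate), pkg_at(p5,whs2), truck_at(t2,whs2), truck_at(t3,whs2)}

== RESULT ==
["pkg_at(p4,gate)", "pkg_at(p5,whs2)", "truck_at(t2,whs2)", "truck_at(t3,whs2)"]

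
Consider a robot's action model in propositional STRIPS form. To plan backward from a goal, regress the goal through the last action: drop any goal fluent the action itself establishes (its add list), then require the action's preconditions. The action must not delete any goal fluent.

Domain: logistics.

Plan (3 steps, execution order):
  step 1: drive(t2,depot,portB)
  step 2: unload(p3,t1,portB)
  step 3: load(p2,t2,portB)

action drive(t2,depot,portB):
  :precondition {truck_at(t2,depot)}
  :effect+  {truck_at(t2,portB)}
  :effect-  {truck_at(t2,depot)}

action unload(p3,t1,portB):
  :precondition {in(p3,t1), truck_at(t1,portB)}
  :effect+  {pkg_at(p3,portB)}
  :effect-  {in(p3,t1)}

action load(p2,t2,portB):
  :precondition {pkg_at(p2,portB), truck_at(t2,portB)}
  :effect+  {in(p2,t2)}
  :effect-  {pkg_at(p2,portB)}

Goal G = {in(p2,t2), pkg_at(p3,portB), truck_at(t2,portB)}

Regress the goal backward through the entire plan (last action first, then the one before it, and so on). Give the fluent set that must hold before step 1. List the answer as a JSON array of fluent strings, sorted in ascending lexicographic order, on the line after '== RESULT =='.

Regress step by step:
  through step 3 (load(p2,t2,portB)): drop {in(p2,t2)}, keep {pkg_at(p3,portB), truck_at(t2,portB)}, require {pkg_at(p2,portB), truck_at(t2,portB)}
    → {pkg_at(p2,portB), pkg_at(p3,portB), truck_at(t2,portB)}
  through step 2 (unload(p3,t1,portB)): drop {pkg_at(p3,portB)}, keep {pkg_at(p2,portB), truck_at(t2,portB)}, require {in(p3,t1), truck_at(t1,portB)}
    → {in(p3,t1), pkg_at(p2,portB), truck_at(t1,portB), truck_at(t2,portB)}
  through step 1 (drive(t2,depot,portB)): drop {truck_at(t2,portB)}, keep {in(p3,t1), pkg_at(p2,portB), truck_at(t1,portB)}, require {truck_at(t2,depot)}
    → {in(p3,t1), pkg_at(p2,portB), truck_at(t1,portB), truck_at(t2,depot)}

== RESULT ==
["in(p3,t1)", "pkg_at(p2,portB)", "truck_at(t1,portB)", "truck_at(t2,depot)"]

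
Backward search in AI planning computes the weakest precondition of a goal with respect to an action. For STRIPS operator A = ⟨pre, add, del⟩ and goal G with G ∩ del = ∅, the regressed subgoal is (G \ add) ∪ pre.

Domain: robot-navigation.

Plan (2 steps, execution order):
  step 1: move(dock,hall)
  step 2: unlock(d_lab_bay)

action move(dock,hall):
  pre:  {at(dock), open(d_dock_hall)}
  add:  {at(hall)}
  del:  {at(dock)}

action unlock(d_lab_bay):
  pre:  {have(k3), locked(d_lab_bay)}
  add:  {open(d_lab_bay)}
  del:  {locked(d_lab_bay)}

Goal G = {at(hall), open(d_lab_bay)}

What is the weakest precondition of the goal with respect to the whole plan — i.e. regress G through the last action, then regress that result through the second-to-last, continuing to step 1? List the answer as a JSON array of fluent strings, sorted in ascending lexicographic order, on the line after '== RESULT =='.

Regress step by step:
  through step 2 (unlock(d_lab_bay)): drop {open(d_lab_bay)}, keep {at(hall)}, require {have(k3), locked(d_lab_bay)}
    → {at(hall), have(k3), locked(d_lab_bay)}
  through step 1 (move(dock,hall)): drop {at(hall)}, keep {have(k3), locked(d_lab_bay)}, require {at(dock), open(d_dock_hall)}
    → {at(dock), have(k3), locked(d_lab_bay), open(d_dock_hall)}

== RESULT ==
["at(dock)", "have(k3)", "locked(d_lab_bay)", "open(d_dock_hall)"]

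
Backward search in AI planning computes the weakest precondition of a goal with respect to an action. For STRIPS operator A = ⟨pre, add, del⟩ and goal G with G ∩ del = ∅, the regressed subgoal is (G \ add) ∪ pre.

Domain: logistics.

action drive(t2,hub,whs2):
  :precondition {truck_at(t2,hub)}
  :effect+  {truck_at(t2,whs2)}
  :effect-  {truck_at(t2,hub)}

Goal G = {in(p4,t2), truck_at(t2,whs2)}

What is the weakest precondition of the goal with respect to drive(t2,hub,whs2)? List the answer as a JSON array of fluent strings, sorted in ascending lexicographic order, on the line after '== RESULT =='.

Regress:
  G ∩ del = {}  (empty — regression defined)
  G \ add = {in(p4,t2), truck_at(t2,whs2)} \ {truck_at(t2,whs2)} = {in(p4,t2)}
  ∪ pre   = {in(p4,t2)} ∪ {truck_at(t2,hub)}
          = {in(p4,t2), truck_at(t2,hub)}

== RESULT ==
["in(p4,t2)", "truck_at(t2,hub)"]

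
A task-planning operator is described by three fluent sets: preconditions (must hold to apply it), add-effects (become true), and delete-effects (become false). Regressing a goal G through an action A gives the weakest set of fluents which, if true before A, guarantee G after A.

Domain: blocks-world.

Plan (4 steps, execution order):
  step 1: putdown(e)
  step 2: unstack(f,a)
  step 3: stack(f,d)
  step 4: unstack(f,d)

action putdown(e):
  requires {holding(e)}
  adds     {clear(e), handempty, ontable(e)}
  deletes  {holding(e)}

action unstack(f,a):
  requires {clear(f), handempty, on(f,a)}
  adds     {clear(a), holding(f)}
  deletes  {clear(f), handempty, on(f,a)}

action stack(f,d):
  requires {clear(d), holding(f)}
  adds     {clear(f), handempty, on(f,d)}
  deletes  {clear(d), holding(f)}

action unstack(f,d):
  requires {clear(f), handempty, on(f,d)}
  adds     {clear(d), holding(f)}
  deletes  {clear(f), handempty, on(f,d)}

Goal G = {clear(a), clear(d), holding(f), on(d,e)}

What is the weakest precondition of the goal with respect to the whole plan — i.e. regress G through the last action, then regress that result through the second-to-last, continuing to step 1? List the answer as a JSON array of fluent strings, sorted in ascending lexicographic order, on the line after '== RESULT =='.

Work backward from the goal:
  through step 4 (unstack(f,d)): drop {clear(d), holding(f)}, keep {clear(a), on(d,e)}, require {clear(f), handempty, on(f,d)}
    → {clear(a), clear(f), handempty, on(d,e), on(f,d)}
  through step 3 (stack(f,d)): drop {clear(f), handempty, on(f,d)}, keep {clear(a), on(d,e)}, require {clear(d), holding(f)}
    → {clear(a), clear(d), holding(f), on(d,e)}
  through step 2 (unstack(f,a)): drop {clear(a), holding(f)}, keep {clear(d), on(d,e)}, require {clear(f), handempty, on(f,a)}
    → {clear(d), clear(f), handempty, on(d,e), on(f,a)}
  through step 1 (putdown(e)): drop {handempty}, keep {clear(d), clear(f), on(d,e), on(f,a)}, require {holding(e)}
    → {clear(d), clear(f), holding(e), on(d,e), on(f,a)}

== RESULT ==
["clear(d)", "clear(f)", "holding(e)", "on(d,e)", "on(f,a)"]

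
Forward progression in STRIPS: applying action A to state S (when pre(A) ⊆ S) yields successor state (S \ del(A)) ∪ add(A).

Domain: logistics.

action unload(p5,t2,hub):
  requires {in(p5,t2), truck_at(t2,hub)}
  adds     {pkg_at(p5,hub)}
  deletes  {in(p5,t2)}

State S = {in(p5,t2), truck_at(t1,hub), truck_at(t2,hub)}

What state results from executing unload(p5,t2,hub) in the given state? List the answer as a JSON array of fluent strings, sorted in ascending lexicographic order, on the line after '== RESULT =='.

Progress:
  pre ⊆ S: {in(p5,t2), truck_at(t2,hub)} ⊆ S  — applicable
  S \ del = {truck_at(t1,hub), truck_at(t2,hub)}
  ∪ add   = {pkg_at(p5,hub), truck_at(t1,hub), truck_at(t2,hub)}

== RESULT ==
["pkg_at(p5,hub)", "truck_at(t1,hub)", "truck_at(t2,hub)"]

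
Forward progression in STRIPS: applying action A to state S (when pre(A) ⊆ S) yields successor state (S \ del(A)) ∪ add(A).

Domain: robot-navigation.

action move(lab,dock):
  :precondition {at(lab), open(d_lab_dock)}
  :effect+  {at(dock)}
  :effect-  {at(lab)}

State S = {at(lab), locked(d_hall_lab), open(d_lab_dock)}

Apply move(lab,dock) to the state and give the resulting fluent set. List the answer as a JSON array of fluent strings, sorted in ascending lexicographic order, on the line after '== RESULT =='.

Compute (S \ del) ∪ add:
  pre ⊆ S: {at(lab), open(d_lab_dock)} ⊆ S  — applicable
  S \ del = {locked(d_hall_lab), open(d_lab_dock)}
  ∪ add   = {at(dock), locked(d_hall_lab), open(d_lab_dock)}

== RESULT ==
["at(dock)", "locked(d_hall_lab)", "open(d_lab_dock)"]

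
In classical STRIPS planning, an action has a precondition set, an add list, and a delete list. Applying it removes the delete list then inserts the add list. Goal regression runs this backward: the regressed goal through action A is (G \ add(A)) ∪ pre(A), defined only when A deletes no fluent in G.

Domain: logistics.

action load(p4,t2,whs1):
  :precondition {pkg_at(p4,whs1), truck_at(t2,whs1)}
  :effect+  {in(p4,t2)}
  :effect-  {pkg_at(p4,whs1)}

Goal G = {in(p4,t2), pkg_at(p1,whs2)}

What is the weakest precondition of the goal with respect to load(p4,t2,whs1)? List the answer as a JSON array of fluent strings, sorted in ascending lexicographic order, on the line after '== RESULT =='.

Compute (G \ add) ∪ pre:
  G ∩ del = {}  (empty — regression defined)
  G \ add = {in(p4,t2), pkg_at(p1,whs2)} \ {in(p4,t2)} = {pkg_at(p1,whs2)}
  ∪ pre   = {pkg_at(p1,whs2)} ∪ {pkg_at(p4,whs1), truck_at(t2,whs1)}
          = {pkg_at(p1,whs2), pkg_at(p4,whs1), truck_at(t2,whs1)}

== RESULT ==
["pkg_at(p1,whs2)", "pkg_at(p4,whs1)", "truck_at(t2,whs1)"]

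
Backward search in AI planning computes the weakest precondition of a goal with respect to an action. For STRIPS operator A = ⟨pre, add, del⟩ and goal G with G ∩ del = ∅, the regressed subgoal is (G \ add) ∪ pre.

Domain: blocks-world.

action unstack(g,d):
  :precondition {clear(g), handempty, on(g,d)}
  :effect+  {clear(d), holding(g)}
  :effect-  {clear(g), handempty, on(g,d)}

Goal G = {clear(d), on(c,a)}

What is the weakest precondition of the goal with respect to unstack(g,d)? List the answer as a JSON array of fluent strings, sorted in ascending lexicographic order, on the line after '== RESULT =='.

Compute (G \ add) ∪ pre:
  G ∩ del = {}  (empty — regression defined)
  G \ add = {clear(d), on(c,a)} \ {clear(d), holding(g)} = {on(c,a)}
  ∪ pre   = {on(c,a)} ∪ {clear(g), handempty, on(g,d)}
          = {clear(g), handempty, on(c,a), on(g,d)}

== RESULT ==
["clear(g)", "handempty", "on(c,a)", "on(g,d)"]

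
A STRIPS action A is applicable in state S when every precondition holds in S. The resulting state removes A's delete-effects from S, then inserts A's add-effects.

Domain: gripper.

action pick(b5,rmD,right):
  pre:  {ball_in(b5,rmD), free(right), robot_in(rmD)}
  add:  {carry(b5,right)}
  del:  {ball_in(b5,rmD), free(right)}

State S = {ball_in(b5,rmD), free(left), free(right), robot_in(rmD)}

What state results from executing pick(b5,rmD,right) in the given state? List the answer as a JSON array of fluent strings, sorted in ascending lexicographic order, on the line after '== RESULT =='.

Compute (S \ del) ∪ add:
  pre ⊆ S: {ball_in(b5,rmD), free(right), robot_in(rmD)} ⊆ S  — applicable
  S \ del = {free(left), robot_in(rmD)}
  ∪ add   = {carry(b5,right), free(left), robot_in(rmD)}

== RESULT ==
["carry(b5,right)", "free(left)", "robot_in(rmD)"]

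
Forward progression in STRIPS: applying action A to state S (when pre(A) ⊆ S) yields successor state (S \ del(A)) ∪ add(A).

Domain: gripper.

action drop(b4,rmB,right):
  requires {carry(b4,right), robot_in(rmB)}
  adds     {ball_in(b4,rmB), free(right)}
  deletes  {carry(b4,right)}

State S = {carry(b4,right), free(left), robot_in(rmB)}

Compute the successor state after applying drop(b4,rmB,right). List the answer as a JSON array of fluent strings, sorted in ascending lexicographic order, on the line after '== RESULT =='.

Compute (S \ del) ∪ add:
  pre ⊆ S: {carry(b4,right), robot_in(rmB)} ⊆ S  — applicable
  S \ del = {free(left), robot_in(rmB)}
  ∪ add   = {ball_in(b4,rmB), free(left), free(right), robot_in(rmB)}

== RESULT ==
["ball_in(b4,rmB)", "free(left)", "free(right)", "robot_in(rmB)"]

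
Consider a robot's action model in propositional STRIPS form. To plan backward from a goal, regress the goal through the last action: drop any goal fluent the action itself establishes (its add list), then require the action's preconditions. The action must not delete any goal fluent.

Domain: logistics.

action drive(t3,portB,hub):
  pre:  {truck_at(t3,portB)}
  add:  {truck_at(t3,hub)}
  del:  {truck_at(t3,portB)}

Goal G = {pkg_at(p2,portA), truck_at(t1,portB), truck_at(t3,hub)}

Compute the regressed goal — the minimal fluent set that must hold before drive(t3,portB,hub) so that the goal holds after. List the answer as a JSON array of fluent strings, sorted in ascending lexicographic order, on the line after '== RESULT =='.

Compute (G \ add) ∪ pre:
  G ∩ del = {}  (empty — regression defined)
  G \ add = {pkg_at(p2,portA), truck_at(t1,portB), truck_at(t3,hub)} \ {truck_at(t3,hub)} = {pkg_at(p2,portA), truck_at(t1,portB)}
  ∪ pre   = {pkg_at(p2,portA), truck_at(t1,portB)} ∪ {truck_at(t3,portB)}
          = {pkg_at(p2,portA), truck_at(t1,portB), truck_at(t3,portB)}

== RESULT ==
["pkg_at(p2,portA)", "truck_at(t1,portB)", "truck_at(t3,portB)"]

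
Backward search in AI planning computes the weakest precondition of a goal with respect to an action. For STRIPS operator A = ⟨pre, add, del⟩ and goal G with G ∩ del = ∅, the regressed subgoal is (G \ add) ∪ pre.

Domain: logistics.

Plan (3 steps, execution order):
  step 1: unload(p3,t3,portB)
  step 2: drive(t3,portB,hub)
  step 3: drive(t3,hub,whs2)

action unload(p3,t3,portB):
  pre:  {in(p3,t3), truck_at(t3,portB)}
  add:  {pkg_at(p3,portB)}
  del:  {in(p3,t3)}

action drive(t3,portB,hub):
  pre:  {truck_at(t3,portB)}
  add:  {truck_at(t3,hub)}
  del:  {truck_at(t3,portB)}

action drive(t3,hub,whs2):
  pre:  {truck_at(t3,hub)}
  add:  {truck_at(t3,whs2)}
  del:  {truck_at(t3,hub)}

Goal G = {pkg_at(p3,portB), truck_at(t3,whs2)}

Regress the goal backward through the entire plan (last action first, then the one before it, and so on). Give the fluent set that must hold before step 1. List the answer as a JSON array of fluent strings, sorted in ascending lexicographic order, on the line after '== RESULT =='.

Work backward from the goal:
  through step 3 (drive(t3,hub,whs2)): drop {truck_at(t3,whs2)}, keep {pkg_at(p3,portB)}, require {truck_at(t3,hub)}
    → {pkg_at(p3,portB), truck_at(t3,hub)}
  through step 2 (drive(t3,portB,hub)): drop {truck_at(t3,hub)}, keep {pkg_at(p3,portB)}, require {truck_at(t3,portB)}
    → {pkg_at(p3,portB), truck_at(t3,portB)}
  through step 1 (unload(p3,t3,portB)): drop {pkg_at(p3,portB)}, keep {truck_at(t3,portB)}, require {in(p3,t3), truck_at(t3,portB)}
    → {in(p3,t3), truck_at(t3,portB)}

== RESULT ==
["in(p3,t3)", "truck_at(t3,portB)"]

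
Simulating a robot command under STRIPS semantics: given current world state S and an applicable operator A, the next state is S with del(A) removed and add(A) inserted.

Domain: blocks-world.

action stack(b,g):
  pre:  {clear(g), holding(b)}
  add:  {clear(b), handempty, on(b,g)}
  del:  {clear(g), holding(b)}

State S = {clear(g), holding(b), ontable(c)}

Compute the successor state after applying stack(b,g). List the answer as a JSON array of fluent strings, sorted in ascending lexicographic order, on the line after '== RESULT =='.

Compute (S \ del) ∪ add:
  pre ⊆ S: {clear(g), holding(b)} ⊆ S  — applicable
  S \ del = {ontable(c)}
  ∪ add   = {clear(b), handempty, on(b,g), ontable(c)}

== RESULT ==
["clear(b)", "handempty", "on(b,g)", "ontable(c)"]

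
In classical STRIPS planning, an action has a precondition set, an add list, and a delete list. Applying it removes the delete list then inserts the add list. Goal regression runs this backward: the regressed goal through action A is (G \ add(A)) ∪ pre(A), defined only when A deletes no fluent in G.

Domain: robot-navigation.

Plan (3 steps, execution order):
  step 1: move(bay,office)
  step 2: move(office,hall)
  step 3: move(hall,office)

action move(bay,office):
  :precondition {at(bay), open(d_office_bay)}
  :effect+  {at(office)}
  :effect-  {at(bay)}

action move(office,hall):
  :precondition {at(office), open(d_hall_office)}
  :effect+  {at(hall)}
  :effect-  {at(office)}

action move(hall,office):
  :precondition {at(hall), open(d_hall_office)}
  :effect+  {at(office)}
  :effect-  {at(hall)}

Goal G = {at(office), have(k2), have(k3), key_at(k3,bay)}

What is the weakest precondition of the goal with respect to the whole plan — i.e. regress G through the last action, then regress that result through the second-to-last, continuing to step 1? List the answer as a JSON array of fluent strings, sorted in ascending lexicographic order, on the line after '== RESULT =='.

Work backward from the goal:
  through step 3 (move(hall,office)): drop {at(office)}, keep {have(k2), have(k3), key_at(k3,bay)}, require {at(hall), open(d_hall_office)}
    → {at(hall), have(k2), have(k3), key_at(k3,bay), open(d_hall_office)}
  through step 2 (move(office,hall)): drop {at(hall)}, keep {have(k2), have(k3), key_at(k3,bay), open(d_hall_office)}, require {at(office), open(d_hall_office)}
    → {at(office), have(k2), have(k3), key_at(k3,bay), open(d_hall_office)}
  through step 1 (move(bay,office)): drop {at(office)}, keep {have(k2), have(k3), key_at(k3,bay), open(d_hall_office)}, require {at(bay), open(d_office_bay)}
    → {at(bay), have(k2), have(k3), key_at(k3,bay), open(d_hall_office), open(d_office_bay)}

== RESULT ==
["at(bay)", "have(k2)", "have(k3)", "key_at(k3,bay)", "open(d_hall_office)", "open(d_office_bay)"]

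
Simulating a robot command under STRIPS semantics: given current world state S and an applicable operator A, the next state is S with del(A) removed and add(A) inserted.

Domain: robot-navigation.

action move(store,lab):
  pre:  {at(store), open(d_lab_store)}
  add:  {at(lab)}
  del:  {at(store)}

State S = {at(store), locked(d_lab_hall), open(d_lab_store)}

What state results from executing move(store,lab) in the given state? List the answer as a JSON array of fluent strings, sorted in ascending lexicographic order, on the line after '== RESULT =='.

Compute (S \ del) ∪ add:
  pre ⊆ S: {at(store), open(d_lab_store)} ⊆ S  — applicable
  S \ del = {locked(d_lab_hall), open(d_lab_store)}
  ∪ add   = {at(lab), locked(d_lab_hall), open(d_lab_store)}

== RESULT ==
["at(lab)", "locked(d_lab_hall)", "open(d_lab_store)"]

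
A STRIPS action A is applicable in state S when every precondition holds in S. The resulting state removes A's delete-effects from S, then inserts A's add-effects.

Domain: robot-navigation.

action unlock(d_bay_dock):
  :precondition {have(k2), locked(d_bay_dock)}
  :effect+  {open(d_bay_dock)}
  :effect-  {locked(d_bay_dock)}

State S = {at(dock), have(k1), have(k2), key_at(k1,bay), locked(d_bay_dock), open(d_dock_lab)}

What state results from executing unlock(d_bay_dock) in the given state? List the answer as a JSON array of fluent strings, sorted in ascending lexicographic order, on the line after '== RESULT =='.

Progress:
  pre ⊆ S: {have(k2), locked(d_bay_dock)} ⊆ S  — applicable
  S \ del = {at(dock), have(k1), have(k2), key_at(k1,bay), open(d_dock_lab)}
  ∪ add   = {at(dock), have(k1), have(k2), key_at(k1,bay), open(d_bay_dock), open(d_dock_lab)}

== RESULT ==
["at(dock)", "have(k1)", "have(k2)", "key_at(k1,bay)", "open(d_bay_dock)", "open(d_dock_lab)"]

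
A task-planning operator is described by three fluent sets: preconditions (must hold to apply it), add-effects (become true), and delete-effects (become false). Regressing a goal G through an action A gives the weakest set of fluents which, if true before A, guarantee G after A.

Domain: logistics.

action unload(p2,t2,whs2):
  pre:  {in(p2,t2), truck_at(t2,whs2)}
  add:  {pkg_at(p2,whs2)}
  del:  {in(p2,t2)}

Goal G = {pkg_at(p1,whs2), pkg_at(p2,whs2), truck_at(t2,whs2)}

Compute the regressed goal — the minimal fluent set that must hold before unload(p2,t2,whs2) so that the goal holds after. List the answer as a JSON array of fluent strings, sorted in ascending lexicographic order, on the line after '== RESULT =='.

Regress:
  G ∩ del = {}  (empty — regression defined)
  G \ add = {pkg_at(p1,whs2), pkg_at(p2,whs2), truck_at(t2,whs2)} \ {pkg_at(p2,whs2)} = {pkg_at(p1,whs2), truck_at(t2,whs2)}
  ∪ pre   = {pkg_at(p1,whs2), truck_at(t2,whs2)} ∪ {in(p2,t2), truck_at(t2,whs2)}
          = {in(p2,t2), pkg_at(p1,whs2), truck_at(t2,whs2)}

== RESULT ==
["in(p2,t2)", "pkg_at(p1,whs2)", "truck_at(t2,whs2)"]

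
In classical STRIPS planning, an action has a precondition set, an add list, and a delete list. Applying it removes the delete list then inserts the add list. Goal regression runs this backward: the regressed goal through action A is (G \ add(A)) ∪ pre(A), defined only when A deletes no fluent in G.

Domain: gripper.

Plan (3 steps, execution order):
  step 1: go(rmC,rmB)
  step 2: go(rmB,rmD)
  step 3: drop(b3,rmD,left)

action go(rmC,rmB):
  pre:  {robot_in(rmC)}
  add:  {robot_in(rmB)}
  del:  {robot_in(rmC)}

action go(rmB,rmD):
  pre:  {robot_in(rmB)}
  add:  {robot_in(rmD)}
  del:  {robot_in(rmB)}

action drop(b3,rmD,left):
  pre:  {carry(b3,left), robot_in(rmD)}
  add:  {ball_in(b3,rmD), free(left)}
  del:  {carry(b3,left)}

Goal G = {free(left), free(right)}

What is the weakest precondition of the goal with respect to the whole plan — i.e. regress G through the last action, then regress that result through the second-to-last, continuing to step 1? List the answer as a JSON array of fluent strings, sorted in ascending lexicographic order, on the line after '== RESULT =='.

Work backward from the goal:
  through step 3 (drop(b3,rmD,left)): drop {free(left)}, keep {free(right)}, require {carry(b3,left), robot_in(rmD)}
    → {carry(b3,left), free(right), robot_in(rmD)}
  through step 2 (go(rmB,rmD)): drop {robot_in(rmD)}, keep {carry(b3,left), free(right)}, require {robot_in(rmB)}
    → {carry(b3,left), free(right), robot_in(rmB)}
  through step 1 (go(rmC,rmB)): drop {robot_in(rmB)}, keep {carry(b3,left), free(right)}, require {robot_in(rmC)}
    → {carry(b3,left), free(right), robot_in(rmC)}

== RESULT ==
["carry(b3,left)", "free(right)", "robot_in(rmC)"]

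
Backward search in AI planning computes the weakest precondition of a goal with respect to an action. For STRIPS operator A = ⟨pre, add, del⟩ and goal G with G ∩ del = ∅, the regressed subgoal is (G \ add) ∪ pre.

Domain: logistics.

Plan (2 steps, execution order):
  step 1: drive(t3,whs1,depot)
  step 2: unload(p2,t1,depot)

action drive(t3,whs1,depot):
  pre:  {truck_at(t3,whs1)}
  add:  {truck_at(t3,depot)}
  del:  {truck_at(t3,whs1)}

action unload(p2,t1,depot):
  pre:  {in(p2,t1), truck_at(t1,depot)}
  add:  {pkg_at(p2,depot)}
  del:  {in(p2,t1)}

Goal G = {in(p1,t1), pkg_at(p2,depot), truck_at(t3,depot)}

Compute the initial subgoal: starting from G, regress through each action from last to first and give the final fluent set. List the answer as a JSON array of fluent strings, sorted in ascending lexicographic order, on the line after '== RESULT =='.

Work backward from the goal:
  through step 2 (unload(p2,t1,depot)): drop {pkg_at(p2,depot)}, keep {in(p1,t1), truck_at(t3,depot)}, require {in(p2,t1), truck_at(t1,depot)}
    → {in(p1,t1), in(p2,t1), truck_at(t1,depot), truck_at(t3,depot)}
  through step 1 (drive(t3,whs1,depot)): drop {truck_at(t3,depot)}, keep {in(p1,t1), in(p2,t1), truck_at(t1,depot)}, require {truck_at(t3,whs1)}
    → {in(p1,t1), in(p2,t1), truck_at(t1,depot), truck_at(t3,whs1)}

== RESULT ==
["in(p1,t1)", "in(p2,t1)", "truck_at(t1,depot)", "truck_at(t3,whs1)"]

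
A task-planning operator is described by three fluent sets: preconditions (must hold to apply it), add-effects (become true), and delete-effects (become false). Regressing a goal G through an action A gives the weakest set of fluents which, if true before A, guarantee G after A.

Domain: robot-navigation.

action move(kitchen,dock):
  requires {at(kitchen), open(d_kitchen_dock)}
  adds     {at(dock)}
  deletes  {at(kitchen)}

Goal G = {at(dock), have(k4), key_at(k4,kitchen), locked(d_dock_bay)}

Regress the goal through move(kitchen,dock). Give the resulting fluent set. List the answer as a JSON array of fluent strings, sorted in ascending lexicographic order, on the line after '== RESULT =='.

Compute (G \ add) ∪ pre:
  G ∩ del = {}  (empty — regression defined)
  G \ add = {at(dock), have(k4), key_at(k4,kitchen), locked(d_dock_bay)} \ {at(dock)} = {have(k4), key_at(k4,kitchen), locked(d_dock_bay)}
  ∪ pre   = {have(k4), key_at(k4,kitchen), locked(d_dock_bay)} ∪ {at(kitchen), open(d_kitchen_dock)}
          = {at(kitchen), have(k4), key_at(k4,kitchen), locked(d_dock_bay), open(d_kitchen_dock)}

== RESULT ==
["at(kitchen)", "have(k4)", "key_at(k4,kitchen)", "locked(d_dock_bay)", "open(d_kitchen_dock)"]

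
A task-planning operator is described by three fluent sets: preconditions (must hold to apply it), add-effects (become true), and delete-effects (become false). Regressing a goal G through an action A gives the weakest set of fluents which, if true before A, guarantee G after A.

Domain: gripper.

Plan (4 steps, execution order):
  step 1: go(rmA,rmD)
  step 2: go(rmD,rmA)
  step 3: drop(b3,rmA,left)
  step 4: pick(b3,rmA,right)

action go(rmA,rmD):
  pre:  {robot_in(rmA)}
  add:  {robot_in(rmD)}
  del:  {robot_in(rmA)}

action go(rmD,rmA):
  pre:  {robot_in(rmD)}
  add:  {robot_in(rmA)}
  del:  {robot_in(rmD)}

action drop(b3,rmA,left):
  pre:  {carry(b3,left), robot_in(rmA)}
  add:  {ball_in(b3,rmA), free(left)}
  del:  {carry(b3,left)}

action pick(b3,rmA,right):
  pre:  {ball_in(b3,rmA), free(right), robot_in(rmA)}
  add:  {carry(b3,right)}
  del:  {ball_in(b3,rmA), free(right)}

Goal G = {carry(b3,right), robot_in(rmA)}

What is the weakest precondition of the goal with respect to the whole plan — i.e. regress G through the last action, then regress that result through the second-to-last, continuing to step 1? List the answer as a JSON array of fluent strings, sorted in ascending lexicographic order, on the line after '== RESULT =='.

Work backward from the goal:
  through step 4 (pick(b3,rmA,right)): drop {carry(b3,right)}, keep {robot_in(rmA)}, require {ball_in(b3,rmA), free(right), robot_in(rmA)}
    → {ball_in(b3,rmA), free(right), robot_in(rmA)}
  through step 3 (drop(b3,rmA,left)): drop {ball_in(b3,rmA)}, keep {free(right), robot_in(rmA)}, require {carry(b3,left), robot_in(rmA)}
    → {carry(b3,left), free(right), robot_in(rmA)}
  through step 2 (go(rmD,rmA)): drop {robot_in(rmA)}, keep {carry(b3,left), free(right)}, require {robot_in(rmD)}
    → {carry(b3,left), free(right), robot_in(rmD)}
  through step 1 (go(rmA,rmD)): drop {robot_in(rmD)}, keep {carry(b3,left), free(right)}, require {robot_in(rmA)}
    → {carry(b3,left), free(right), robot_in(rmA)}

== RESULT ==
["carry(b3,left)", "free(right)", "robot_in(rmA)"]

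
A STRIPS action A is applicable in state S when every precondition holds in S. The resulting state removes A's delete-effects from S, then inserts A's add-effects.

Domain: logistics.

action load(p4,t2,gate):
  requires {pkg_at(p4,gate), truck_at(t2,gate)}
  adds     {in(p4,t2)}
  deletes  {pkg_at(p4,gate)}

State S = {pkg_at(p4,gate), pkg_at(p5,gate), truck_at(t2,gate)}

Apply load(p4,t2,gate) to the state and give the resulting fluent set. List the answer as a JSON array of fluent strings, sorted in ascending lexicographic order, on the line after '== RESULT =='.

Compute (S \ del) ∪ add:
  pre ⊆ S: {pkg_at(p4,gate), truck_at(t2,gate)} ⊆ S  — applicable
  S \ del = {pkg_at(p5,gate), truck_at(t2,gate)}
  ∪ add   = {in(p4,t2), pkg_at(p5,gate), truck_at(t2,gate)}

== RESULT ==
["in(p4,t2)", "pkg_at(p5,gate)", "truck_at(t2,gate)"]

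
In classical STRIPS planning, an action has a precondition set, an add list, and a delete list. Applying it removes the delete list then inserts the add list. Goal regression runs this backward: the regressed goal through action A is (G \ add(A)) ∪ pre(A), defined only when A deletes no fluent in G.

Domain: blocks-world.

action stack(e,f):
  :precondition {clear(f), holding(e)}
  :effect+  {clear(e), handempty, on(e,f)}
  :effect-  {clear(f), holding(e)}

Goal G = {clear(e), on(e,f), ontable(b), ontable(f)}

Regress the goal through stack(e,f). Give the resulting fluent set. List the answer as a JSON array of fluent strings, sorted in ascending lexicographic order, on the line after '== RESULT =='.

Regress:
  G ∩ del = {}  (empty — regression defined)
  G \ add = {clear(e), on(e,f), ontable(b), ontable(f)} \ {clear(e), handempty, on(e,f)} = {ontable(b), ontable(f)}
  ∪ pre   = {ontable(b), ontable(f)} ∪ {clear(f), holding(e)}
          = {clear(f), holding(e), ontable(b), ontable(f)}

== RESULT ==
["clear(f)", "holding(e)", "ontable(b)", "ontable(f)"]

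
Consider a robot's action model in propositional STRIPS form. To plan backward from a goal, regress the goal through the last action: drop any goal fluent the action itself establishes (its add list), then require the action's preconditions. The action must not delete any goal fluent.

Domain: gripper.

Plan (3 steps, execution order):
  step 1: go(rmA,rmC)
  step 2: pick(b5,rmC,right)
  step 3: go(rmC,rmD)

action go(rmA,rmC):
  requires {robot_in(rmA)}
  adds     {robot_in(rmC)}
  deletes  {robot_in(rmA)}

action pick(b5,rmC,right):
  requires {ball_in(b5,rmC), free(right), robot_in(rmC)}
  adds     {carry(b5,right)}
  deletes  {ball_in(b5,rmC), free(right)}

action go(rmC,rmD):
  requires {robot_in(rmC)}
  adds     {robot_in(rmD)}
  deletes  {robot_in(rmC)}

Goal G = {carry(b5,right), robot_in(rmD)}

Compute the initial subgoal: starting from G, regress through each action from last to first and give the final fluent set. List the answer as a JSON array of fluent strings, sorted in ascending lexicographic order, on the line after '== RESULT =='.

Regress step by step:
  through step 3 (go(rmC,rmD)): drop {robot_in(rmD)}, keep {carry(b5,right)}, require {robot_in(rmC)}
    → {carry(b5,right), robot_in(rmC)}
  through step 2 (pick(b5,rmC,right)): drop {carry(b5,right)}, keep {robot_in(rmC)}, require {ball_in(b5,rmC), free(right), robot_in(rmC)}
    → {ball_in(b5,rmC), free(right), robot_in(rmC)}
  through step 1 (go(rmA,rmC)): drop {robot_in(rmC)}, keep {ball_in(b5,rmC), free(right)}, require {robot_in(rmA)}
    → {ball_in(b5,rmC), free(right), robot_in(rmA)}

== RESULT ==
["ball_in(b5,rmC)", "free(right)", "robot_in(rmA)"]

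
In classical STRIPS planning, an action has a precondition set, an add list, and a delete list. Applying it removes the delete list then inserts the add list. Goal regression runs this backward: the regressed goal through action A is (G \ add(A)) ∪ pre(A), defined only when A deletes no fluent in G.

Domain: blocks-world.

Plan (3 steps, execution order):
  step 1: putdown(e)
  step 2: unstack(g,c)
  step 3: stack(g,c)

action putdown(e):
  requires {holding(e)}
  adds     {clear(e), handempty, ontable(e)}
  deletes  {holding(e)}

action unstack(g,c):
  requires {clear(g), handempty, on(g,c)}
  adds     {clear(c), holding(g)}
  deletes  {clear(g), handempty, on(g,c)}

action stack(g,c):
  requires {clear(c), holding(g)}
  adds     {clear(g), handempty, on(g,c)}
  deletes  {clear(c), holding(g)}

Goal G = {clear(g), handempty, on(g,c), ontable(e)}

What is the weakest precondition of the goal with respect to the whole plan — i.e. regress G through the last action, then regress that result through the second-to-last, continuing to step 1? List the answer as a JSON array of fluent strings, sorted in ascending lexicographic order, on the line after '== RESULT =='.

Work backward from the goal:
  through step 3 (stack(g,c)): drop {clear(g), handempty, on(g,c)}, keep {ontable(e)}, require {clear(c), holding(g)}
    → {clear(c), holding(g), ontable(e)}
  through step 2 (unstack(g,c)): drop {clear(c), holding(g)}, keep {ontable(e)}, require {clear(g), handempty, on(g,c)}
    → {clear(g), handempty, on(g,c), ontable(e)}
  through step 1 (putdown(e)): drop {handempty, ontable(e)}, keep {clear(g), on(g,c)}, require {holding(e)}
    → {clear(g), holding(e), on(g,c)}

== RESULT ==
["clear(g)", "holding(e)", "on(g,c)"]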